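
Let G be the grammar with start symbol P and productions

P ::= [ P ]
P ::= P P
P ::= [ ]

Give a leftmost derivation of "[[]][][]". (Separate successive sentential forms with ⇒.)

P ⇒ PP   [P ::= P P]
PP ⇒ PPP   [P ::= P P]
PPP ⇒ [P]PP   [P ::= [ P ]]
[P]PP ⇒ [[]]PP   [P ::= [ ]]
[[]]PP ⇒ [[]][]P   [P ::= [ ]]
[[]][]P ⇒ [[]][][]   [P ::= [ ]]

P ⇒ PP ⇒ PPP ⇒ [P]PP ⇒ [[]]PP ⇒ [[]][]P ⇒ [[]][][]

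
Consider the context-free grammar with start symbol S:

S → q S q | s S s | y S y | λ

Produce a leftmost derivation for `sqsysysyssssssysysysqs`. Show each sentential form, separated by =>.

S=>sSs=>sqSqs=>sqsSsqs=>sqsySysqs=>sqsysSsysqs=>sqsysySysysqs=>sqsysysSsysysqs=>sqsysysySysysysqs=>sqsysysysSsysysysqs=>sqsysysyssSssysysysqs=>sqsysysysssSsssysysysqs=>sqsysysyssssssysysysqs

S => sSs   [S → s S s]
sSs => sqSqs   [S → q S q]
sqSqs => sqsSsqs   [S → s S s]
sqsSsqs => sqsySysqs   [S → y S y]
sqsySysqs => sqsysSsysqs   [S → s S s]
sqsysSsysqs => sqsysySysysqs   [S → y S y]
sqsysySysysqs => sqsysysSsysysqs   [S → s S s]
sqsysysSsysysqs => sqsysysySysysysqs   [S → y S y]
sqsysysySysysysqs => sqsysysysSsysysysqs   [S → s S s]
sqsysysysSsysysysqs => sqsysysyssSssysysysqs   [S → s S s]
sqsysysyssSssysysysqs => sqsysysysssSsssysysysqs   [S → s S s]
sqsysysysssSsssysysysqs => sqsysysyssssssysysysqs   [S → λ]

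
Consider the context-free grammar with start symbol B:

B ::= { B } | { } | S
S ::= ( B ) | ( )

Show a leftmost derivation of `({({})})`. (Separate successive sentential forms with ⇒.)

B ⇒ S ⇒ (B) ⇒ ({B}) ⇒ ({S}) ⇒ ({(B)}) ⇒ ({({})})

B ⇒ S   [B ::= S]
S ⇒ (B)   [S ::= ( B )]
(B) ⇒ ({B})   [B ::= { B }]
({B}) ⇒ ({S})   [B ::= S]
({S}) ⇒ ({(B)})   [S ::= ( B )]
({(B)}) ⇒ ({({})})   [B ::= { }]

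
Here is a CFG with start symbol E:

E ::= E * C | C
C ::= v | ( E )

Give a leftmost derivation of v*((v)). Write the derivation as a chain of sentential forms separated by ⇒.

E ⇒ E*C   [E ::= E * C]
E*C ⇒ C*C   [E ::= C]
C*C ⇒ v*C   [C ::= v]
v*C ⇒ v*(E)   [C ::= ( E )]
v*(E) ⇒ v*(C)   [E ::= C]
v*(C) ⇒ v*((E))   [C ::= ( E )]
v*((E)) ⇒ v*((C))   [E ::= C]
v*((C)) ⇒ v*((v))   [C ::= v]

E ⇒ E*C ⇒ C*C ⇒ v*C ⇒ v*(E) ⇒ v*(C) ⇒ v*((E)) ⇒ v*((C)) ⇒ v*((v))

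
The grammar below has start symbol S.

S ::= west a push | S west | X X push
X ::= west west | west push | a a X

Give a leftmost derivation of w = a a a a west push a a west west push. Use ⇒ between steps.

S ⇒ X X push ⇒ a a X X push ⇒ a a a a X X push ⇒ a a a a west push X push ⇒ a a a a west push a a X push ⇒ a a a a west push a a west west push

S ⇒ X X push   [S ::= X X push]
X X push ⇒ a a X X push   [X ::= a a X]
a a X X push ⇒ a a a a X X push   [X ::= a a X]
a a a a X X push ⇒ a a a a west push X push   [X ::= west push]
a a a a west push X push ⇒ a a a a west push a a X push   [X ::= a a X]
a a a a west push a a X push ⇒ a a a a west push a a west west push   [X ::= west west]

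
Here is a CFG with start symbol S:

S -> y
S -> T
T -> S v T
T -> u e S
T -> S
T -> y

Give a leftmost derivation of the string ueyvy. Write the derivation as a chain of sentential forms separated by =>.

S => T => SvT => TvT => ueSvT => ueyvT => ueyvy

S => T   [S -> T]
T => SvT   [T -> S v T]
SvT => TvT   [S -> T]
TvT => ueSvT   [T -> u e S]
ueSvT => ueyvT   [S -> y]
ueyvT => ueyvy   [T -> y]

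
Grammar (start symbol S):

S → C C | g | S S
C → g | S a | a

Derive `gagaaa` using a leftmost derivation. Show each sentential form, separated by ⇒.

S ⇒ CC ⇒ gC ⇒ gSa ⇒ gCCa ⇒ gSaCa ⇒ gCCaCa ⇒ gaCaCa ⇒ gagaCa ⇒ gagaaa

S ⇒ CC   [S → C C]
CC ⇒ gC   [C → g]
gC ⇒ gSa   [C → S a]
gSa ⇒ gCCa   [S → C C]
gCCa ⇒ gSaCa   [C → S a]
gSaCa ⇒ gCCaCa   [S → C C]
gCCaCa ⇒ gaCaCa   [C → a]
gaCaCa ⇒ gagaCa   [C → g]
gagaCa ⇒ gagaaa   [C → a]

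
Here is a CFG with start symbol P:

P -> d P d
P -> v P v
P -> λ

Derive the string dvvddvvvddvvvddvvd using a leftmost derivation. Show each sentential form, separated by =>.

P => dPd => dvPvd => dvvPvvd => dvvdPdvvd => dvvddPddvvd => dvvddvPvddvvd => dvvddvvPvvddvvd => dvvddvvvPvvvddvvd => dvvddvvvdPdvvvddvvd => dvvddvvvddvvvddvvd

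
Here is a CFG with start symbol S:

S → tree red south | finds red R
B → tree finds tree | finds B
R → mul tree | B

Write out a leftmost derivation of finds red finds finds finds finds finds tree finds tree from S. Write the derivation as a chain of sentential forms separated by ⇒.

S ⇒ finds red R ⇒ finds red B ⇒ finds red finds B ⇒ finds red finds finds B ⇒ finds red finds finds finds B ⇒ finds red finds finds finds finds B ⇒ finds red finds finds finds finds finds B ⇒ finds red finds finds finds finds finds tree finds tree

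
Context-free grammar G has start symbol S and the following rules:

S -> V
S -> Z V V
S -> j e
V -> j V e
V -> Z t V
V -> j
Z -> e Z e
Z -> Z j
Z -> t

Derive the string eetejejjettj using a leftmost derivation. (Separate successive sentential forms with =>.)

S => ZVV => eZeVV => eZjeVV => eeZejeVV => eetejeVV => eetejejVeV => eetejejjeV => eetejejjeZtV => eetejejjettV => eetejejjettj

S => ZVV   [S -> Z V V]
ZVV => eZeVV   [Z -> e Z e]
eZeVV => eZjeVV   [Z -> Z j]
eZjeVV => eeZejeVV   [Z -> e Z e]
eeZejeVV => eetejeVV   [Z -> t]
eetejeVV => eetejejVeV   [V -> j V e]
eetejejVeV => eetejejjeV   [V -> j]
eetejejjeV => eetejejjeZtV   [V -> Z t V]
eetejejjeZtV => eetejejjettV   [Z -> t]
eetejejjettV => eetejejjettj   [V -> j]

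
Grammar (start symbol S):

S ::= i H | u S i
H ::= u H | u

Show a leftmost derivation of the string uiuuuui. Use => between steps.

S=>uSi=>uiHi=>uiuHi=>uiuuHi=>uiuuuHi=>uiuuuui

S => uSi   [S ::= u S i]
uSi => uiHi   [S ::= i H]
uiHi => uiuHi   [H ::= u H]
uiuHi => uiuuHi   [H ::= u H]
uiuuHi => uiuuuHi   [H ::= u H]
uiuuuHi => uiuuuui   [H ::= u]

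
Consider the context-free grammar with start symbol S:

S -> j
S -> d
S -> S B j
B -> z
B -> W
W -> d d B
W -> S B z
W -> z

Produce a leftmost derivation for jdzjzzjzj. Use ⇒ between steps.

S ⇒ SBj ⇒ SBjBj ⇒ jBjBj ⇒ jWjBj ⇒ jSBzjBj ⇒ jSBjBzjBj ⇒ jdBjBzjBj ⇒ jdzjBzjBj ⇒ jdzjzzjBj ⇒ jdzjzzjWj ⇒ jdzjzzjzj

S ⇒ SBj   [S -> S B j]
SBj ⇒ SBjBj   [S -> S B j]
SBjBj ⇒ jBjBj   [S -> j]
jBjBj ⇒ jWjBj   [B -> W]
jWjBj ⇒ jSBzjBj   [W -> S B z]
jSBzjBj ⇒ jSBjBzjBj   [S -> S B j]
jSBjBzjBj ⇒ jdBjBzjBj   [S -> d]
jdBjBzjBj ⇒ jdzjBzjBj   [B -> z]
jdzjBzjBj ⇒ jdzjzzjBj   [B -> z]
jdzjzzjBj ⇒ jdzjzzjWj   [B -> W]
jdzjzzjWj ⇒ jdzjzzjzj   [W -> z]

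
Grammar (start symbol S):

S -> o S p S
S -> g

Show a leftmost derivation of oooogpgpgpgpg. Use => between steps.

S => oSpS => ooSpSpS => oooSpSpSpS => ooooSpSpSpSpS => oooogpSpSpSpS => oooogpgpSpSpS => oooogpgpgpSpS => oooogpgpgpgpS => oooogpgpgpgpg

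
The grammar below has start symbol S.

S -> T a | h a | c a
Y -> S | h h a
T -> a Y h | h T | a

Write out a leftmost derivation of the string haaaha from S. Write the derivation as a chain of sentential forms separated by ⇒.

S ⇒ Ta ⇒ hTa ⇒ haYha ⇒ haSha ⇒ haTaha ⇒ haaaha

S ⇒ Ta   [S -> T a]
Ta ⇒ hTa   [T -> h T]
hTa ⇒ haYha   [T -> a Y h]
haYha ⇒ haSha   [Y -> S]
haSha ⇒ haTaha   [S -> T a]
haTaha ⇒ haaaha   [T -> a]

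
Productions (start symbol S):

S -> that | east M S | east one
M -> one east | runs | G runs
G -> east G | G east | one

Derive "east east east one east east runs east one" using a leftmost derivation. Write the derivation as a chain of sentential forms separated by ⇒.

S ⇒ east M S ⇒ east G runs S ⇒ east G east runs S ⇒ east east G east runs S ⇒ east east G east east runs S ⇒ east east east G east east runs S ⇒ east east east one east east runs S ⇒ east east east one east east runs east one

S ⇒ east M S   [S -> east M S]
east M S ⇒ east G runs S   [M -> G runs]
east G runs S ⇒ east G east runs S   [G -> G east]
east G east runs S ⇒ east east G east runs S   [G -> east G]
east east G east runs S ⇒ east east G east east runs S   [G -> G east]
east east G east east runs S ⇒ east east east G east east runs S   [G -> east G]
east east east G east east runs S ⇒ east east east one east east runs S   [G -> one]
east east east one east east runs S ⇒ east east east one east east runs east one   [S -> east one]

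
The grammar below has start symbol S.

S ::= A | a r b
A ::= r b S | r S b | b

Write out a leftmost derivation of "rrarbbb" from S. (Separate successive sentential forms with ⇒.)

S ⇒ A   [S ::= A]
A ⇒ rSb   [A ::= r S b]
rSb ⇒ rAb   [S ::= A]
rAb ⇒ rrSbb   [A ::= r S b]
rrSbb ⇒ rrarbbb   [S ::= a r b]

S ⇒ A ⇒ rSb ⇒ rAb ⇒ rrSbb ⇒ rrarbbb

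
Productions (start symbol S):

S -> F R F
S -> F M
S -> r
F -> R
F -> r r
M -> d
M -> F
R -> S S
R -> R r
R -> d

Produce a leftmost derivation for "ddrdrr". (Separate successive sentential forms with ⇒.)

S ⇒ FRF   [S -> F R F]
FRF ⇒ RRF   [F -> R]
RRF ⇒ SSRF   [R -> S S]
SSRF ⇒ FMSRF   [S -> F M]
FMSRF ⇒ RMSRF   [F -> R]
RMSRF ⇒ dMSRF   [R -> d]
dMSRF ⇒ ddSRF   [M -> d]
ddSRF ⇒ ddrRF   [S -> r]
ddrRF ⇒ ddrdF   [R -> d]
ddrdF ⇒ ddrdrr   [F -> r r]

S⇒FRF⇒RRF⇒SSRF⇒FMSRF⇒RMSRF⇒dMSRF⇒ddSRF⇒ddrRF⇒ddrdF⇒ddrdrr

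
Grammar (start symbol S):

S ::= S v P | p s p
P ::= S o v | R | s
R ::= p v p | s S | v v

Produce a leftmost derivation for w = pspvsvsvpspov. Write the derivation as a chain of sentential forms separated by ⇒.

S ⇒ SvP   [S ::= S v P]
SvP ⇒ SvPvP   [S ::= S v P]
SvPvP ⇒ SvPvPvP   [S ::= S v P]
SvPvPvP ⇒ pspvPvPvP   [S ::= p s p]
pspvPvPvP ⇒ pspvsvPvP   [P ::= s]
pspvsvPvP ⇒ pspvsvsvP   [P ::= s]
pspvsvsvP ⇒ pspvsvsvSov   [P ::= S o v]
pspvsvsvSov ⇒ pspvsvsvpspov   [S ::= p s p]

S⇒SvP⇒SvPvP⇒SvPvPvP⇒pspvPvPvP⇒pspvsvPvP⇒pspvsvsvP⇒pspvsvsvSov⇒pspvsvsvpspov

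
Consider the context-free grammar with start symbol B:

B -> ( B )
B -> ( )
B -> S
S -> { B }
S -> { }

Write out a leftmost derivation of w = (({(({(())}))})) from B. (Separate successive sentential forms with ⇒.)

B⇒(B)⇒((B))⇒((S))⇒(({B}))⇒(({(B)}))⇒(({((B))}))⇒(({((S))}))⇒(({(({B}))}))⇒(({(({(B)}))}))⇒(({(({(())}))}))

B ⇒ (B)   [B -> ( B )]
(B) ⇒ ((B))   [B -> ( B )]
((B)) ⇒ ((S))   [B -> S]
((S)) ⇒ (({B}))   [S -> { B }]
(({B})) ⇒ (({(B)}))   [B -> ( B )]
(({(B)})) ⇒ (({((B))}))   [B -> ( B )]
(({((B))})) ⇒ (({((S))}))   [B -> S]
(({((S))})) ⇒ (({(({B}))}))   [S -> { B }]
(({(({B}))})) ⇒ (({(({(B)}))}))   [B -> ( B )]
(({(({(B)}))})) ⇒ (({(({(())}))}))   [B -> ( )]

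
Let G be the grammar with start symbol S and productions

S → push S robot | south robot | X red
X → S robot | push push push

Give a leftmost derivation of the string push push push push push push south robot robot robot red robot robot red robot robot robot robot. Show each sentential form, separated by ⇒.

S ⇒ push S robot   [S → push S robot]
push S robot ⇒ push push S robot robot   [S → push S robot]
push push S robot robot ⇒ push push push S robot robot robot   [S → push S robot]
push push push S robot robot robot ⇒ push push push push S robot robot robot robot   [S → push S robot]
push push push push S robot robot robot robot ⇒ push push push push X red robot robot robot robot   [S → X red]
push push push push X red robot robot robot robot ⇒ push push push push S robot red robot robot robot robot   [X → S robot]
push push push push S robot red robot robot robot robot ⇒ push push push push push S robot robot red robot robot robot robot   [S → push S robot]
push push push push push S robot robot red robot robot robot robot ⇒ push push push push push X red robot robot red robot robot robot robot   [S → X red]
push push push push push X red robot robot red robot robot robot robot ⇒ push push push push push S robot red robot robot red robot robot robot robot   [X → S robot]
push push push push push S robot red robot robot red robot robot robot robot ⇒ push push push push push push S robot robot red robot robot red robot robot robot robot   [S → push S robot]
push push push push push push S robot robot red robot robot red robot robot robot robot ⇒ push push push push push push south robot robot robot red robot robot red robot robot robot robot   [S → south robot]

S ⇒ push S robot ⇒ push push S robot robot ⇒ push push push S robot robot robot ⇒ push push push push S robot robot robot robot ⇒ push push push push X red robot robot robot robot ⇒ push push push push S robot red robot robot robot robot ⇒ push push push push push S robot robot red robot robot robot robot ⇒ push push push push push X red robot robot red robot robot robot robot ⇒ push push push push push S robot red robot robot red robot robot robot robot ⇒ push push push push push push S robot robot red robot robot red robot robot robot robot ⇒ push push push push push push south robot robot robot red robot robot red robot robot robot robot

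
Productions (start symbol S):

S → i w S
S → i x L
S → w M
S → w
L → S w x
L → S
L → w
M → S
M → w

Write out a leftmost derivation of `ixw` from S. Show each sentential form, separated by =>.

S => ixL => ixS => ixw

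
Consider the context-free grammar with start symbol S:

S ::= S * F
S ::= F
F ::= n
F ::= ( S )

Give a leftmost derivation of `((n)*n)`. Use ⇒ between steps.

S ⇒ F   [S ::= F]
F ⇒ (S)   [F ::= ( S )]
(S) ⇒ (S*F)   [S ::= S * F]
(S*F) ⇒ (F*F)   [S ::= F]
(F*F) ⇒ ((S)*F)   [F ::= ( S )]
((S)*F) ⇒ ((F)*F)   [S ::= F]
((F)*F) ⇒ ((n)*F)   [F ::= n]
((n)*F) ⇒ ((n)*n)   [F ::= n]

S ⇒ F ⇒ (S) ⇒ (S*F) ⇒ (F*F) ⇒ ((S)*F) ⇒ ((F)*F) ⇒ ((n)*F) ⇒ ((n)*n)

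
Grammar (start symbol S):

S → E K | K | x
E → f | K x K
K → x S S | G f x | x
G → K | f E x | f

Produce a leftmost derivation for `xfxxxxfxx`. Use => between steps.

S=>K=>xSS=>xKS=>xGfxS=>xfExfxS=>xfKxKxfxS=>xfxxKxfxS=>xfxxxxfxS=>xfxxxxfxx

S => K   [S → K]
K => xSS   [K → x S S]
xSS => xKS   [S → K]
xKS => xGfxS   [K → G f x]
xGfxS => xfExfxS   [G → f E x]
xfExfxS => xfKxKxfxS   [E → K x K]
xfKxKxfxS => xfxxKxfxS   [K → x]
xfxxKxfxS => xfxxxxfxS   [K → x]
xfxxxxfxS => xfxxxxfxx   [S → x]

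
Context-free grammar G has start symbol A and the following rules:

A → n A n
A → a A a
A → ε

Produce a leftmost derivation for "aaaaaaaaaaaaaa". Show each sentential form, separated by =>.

A=>aAa=>aaAaa=>aaaAaaa=>aaaaAaaaa=>aaaaaAaaaaa=>aaaaaaAaaaaaa=>aaaaaaaAaaaaaaa=>aaaaaaaaaaaaaa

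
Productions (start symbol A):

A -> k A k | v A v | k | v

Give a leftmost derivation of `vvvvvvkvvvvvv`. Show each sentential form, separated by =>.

A => vAv => vvAvv => vvvAvvv => vvvvAvvvv => vvvvvAvvvvv => vvvvvvAvvvvvv => vvvvvvkvvvvvv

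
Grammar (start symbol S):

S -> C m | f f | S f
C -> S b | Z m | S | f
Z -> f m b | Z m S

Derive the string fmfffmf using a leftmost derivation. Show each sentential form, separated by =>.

S => Sf   [S -> S f]
Sf => Cmf   [S -> C m]
Cmf => Smf   [C -> S]
Smf => Sfmf   [S -> S f]
Sfmf => Sffmf   [S -> S f]
Sffmf => Sfffmf   [S -> S f]
Sfffmf => Cmfffmf   [S -> C m]
Cmfffmf => fmfffmf   [C -> f]

S=>Sf=>Cmf=>Smf=>Sfmf=>Sffmf=>Sfffmf=>Cmfffmf=>fmfffmf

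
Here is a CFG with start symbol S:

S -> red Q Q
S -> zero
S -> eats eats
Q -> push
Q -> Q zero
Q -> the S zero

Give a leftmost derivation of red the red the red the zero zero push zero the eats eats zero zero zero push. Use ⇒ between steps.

S ⇒ red Q Q ⇒ red Q zero Q ⇒ red the S zero zero Q ⇒ red the red Q Q zero zero Q ⇒ red the red the S zero Q zero zero Q ⇒ red the red the red Q Q zero Q zero zero Q ⇒ red the red the red the S zero Q zero Q zero zero Q ⇒ red the red the red the zero zero Q zero Q zero zero Q ⇒ red the red the red the zero zero push zero Q zero zero Q ⇒ red the red the red the zero zero push zero the S zero zero zero Q ⇒ red the red the red the zero zero push zero the eats eats zero zero zero Q ⇒ red the red the red the zero zero push zero the eats eats zero zero zero push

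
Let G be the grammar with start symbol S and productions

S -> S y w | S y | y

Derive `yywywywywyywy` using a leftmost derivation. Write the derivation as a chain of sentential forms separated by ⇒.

S⇒Sy⇒Sywy⇒Syywy⇒Sywyywy⇒Sywywyywy⇒Sywywywyywy⇒Sywywywywyywy⇒yywywywywyywy

S ⇒ Sy   [S -> S y]
Sy ⇒ Sywy   [S -> S y w]
Sywy ⇒ Syywy   [S -> S y]
Syywy ⇒ Sywyywy   [S -> S y w]
Sywyywy ⇒ Sywywyywy   [S -> S y w]
Sywywyywy ⇒ Sywywywyywy   [S -> S y w]
Sywywywyywy ⇒ Sywywywywyywy   [S -> S y w]
Sywywywywyywy ⇒ yywywywywyywy   [S -> y]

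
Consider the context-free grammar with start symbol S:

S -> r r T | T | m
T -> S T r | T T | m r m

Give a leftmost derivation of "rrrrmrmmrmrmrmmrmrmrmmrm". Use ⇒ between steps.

S⇒T⇒TT⇒TTT⇒STrTT⇒rrTTrTT⇒rrTTTrTT⇒rrSTrTTrTT⇒rrrrTTrTTrTT⇒rrrrmrmTrTTrTT⇒rrrrmrmmrmrTTrTT⇒rrrrmrmmrmrmrmTrTT⇒rrrrmrmmrmrmrmmrmrTT⇒rrrrmrmmrmrmrmmrmrmrmT⇒rrrrmrmmrmrmrmmrmrmrmmrm

S ⇒ T   [S -> T]
T ⇒ TT   [T -> T T]
TT ⇒ TTT   [T -> T T]
TTT ⇒ STrTT   [T -> S T r]
STrTT ⇒ rrTTrTT   [S -> r r T]
rrTTrTT ⇒ rrTTTrTT   [T -> T T]
rrTTTrTT ⇒ rrSTrTTrTT   [T -> S T r]
rrSTrTTrTT ⇒ rrrrTTrTTrTT   [S -> r r T]
rrrrTTrTTrTT ⇒ rrrrmrmTrTTrTT   [T -> m r m]
rrrrmrmTrTTrTT ⇒ rrrrmrmmrmrTTrTT   [T -> m r m]
rrrrmrmmrmrTTrTT ⇒ rrrrmrmmrmrmrmTrTT   [T -> m r m]
rrrrmrmmrmrmrmTrTT ⇒ rrrrmrmmrmrmrmmrmrTT   [T -> m r m]
rrrrmrmmrmrmrmmrmrTT ⇒ rrrrmrmmrmrmrmmrmrmrmT   [T -> m r m]
rrrrmrmmrmrmrmmrmrmrmT ⇒ rrrrmrmmrmrmrmmrmrmrmmrm   [T -> m r m]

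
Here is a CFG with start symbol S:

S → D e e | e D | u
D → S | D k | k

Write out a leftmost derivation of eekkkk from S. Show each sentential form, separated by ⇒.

S ⇒ eD ⇒ eS ⇒ eeD ⇒ eeDk ⇒ eeDkk ⇒ eeDkkk ⇒ eekkkk

S ⇒ eD   [S → e D]
eD ⇒ eS   [D → S]
eS ⇒ eeD   [S → e D]
eeD ⇒ eeDk   [D → D k]
eeDk ⇒ eeDkk   [D → D k]
eeDkk ⇒ eeDkkk   [D → D k]
eeDkkk ⇒ eekkkk   [D → k]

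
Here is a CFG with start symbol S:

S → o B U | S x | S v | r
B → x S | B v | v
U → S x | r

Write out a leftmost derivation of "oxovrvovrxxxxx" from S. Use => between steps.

S => Sx => Sxx => oBUxx => oBvUxx => oxSvUxx => oxoBUvUxx => oxovUvUxx => oxovrvUxx => oxovrvSxxx => oxovrvSxxxx => oxovrvoBUxxxx => oxovrvovUxxxx => oxovrvovSxxxxx => oxovrvovrxxxxx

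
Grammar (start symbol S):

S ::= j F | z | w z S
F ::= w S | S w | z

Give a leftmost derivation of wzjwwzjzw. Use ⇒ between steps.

S ⇒ wzS   [S ::= w z S]
wzS ⇒ wzjF   [S ::= j F]
wzjF ⇒ wzjwS   [F ::= w S]
wzjwS ⇒ wzjwwzS   [S ::= w z S]
wzjwwzS ⇒ wzjwwzjF   [S ::= j F]
wzjwwzjF ⇒ wzjwwzjSw   [F ::= S w]
wzjwwzjSw ⇒ wzjwwzjzw   [S ::= z]

S⇒wzS⇒wzjF⇒wzjwS⇒wzjwwzS⇒wzjwwzjF⇒wzjwwzjSw⇒wzjwwzjzw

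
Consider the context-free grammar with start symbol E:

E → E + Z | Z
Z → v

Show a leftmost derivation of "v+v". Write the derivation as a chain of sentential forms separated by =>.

E=>E+Z=>Z+Z=>v+Z=>v+v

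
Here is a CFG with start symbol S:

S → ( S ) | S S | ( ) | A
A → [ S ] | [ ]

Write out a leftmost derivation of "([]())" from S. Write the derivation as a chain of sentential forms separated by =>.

S => (S) => (SS) => (AS) => ([]S) => ([]())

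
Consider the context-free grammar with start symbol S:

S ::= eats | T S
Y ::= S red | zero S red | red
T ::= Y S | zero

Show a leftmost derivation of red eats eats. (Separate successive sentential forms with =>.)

S => T S   [S ::= T S]
T S => Y S S   [T ::= Y S]
Y S S => red S S   [Y ::= red]
red S S => red eats S   [S ::= eats]
red eats S => red eats eats   [S ::= eats]

S => T S => Y S S => red S S => red eats S => red eats eats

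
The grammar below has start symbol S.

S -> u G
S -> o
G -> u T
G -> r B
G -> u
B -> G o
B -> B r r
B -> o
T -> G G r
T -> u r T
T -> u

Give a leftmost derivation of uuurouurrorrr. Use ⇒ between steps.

S ⇒ uG   [S -> u G]
uG ⇒ uuT   [G -> u T]
uuT ⇒ uuGGr   [T -> G G r]
uuGGr ⇒ uuuTGr   [G -> u T]
uuuTGr ⇒ uuuGGrGr   [T -> G G r]
uuuGGrGr ⇒ uuurBGrGr   [G -> r B]
uuurBGrGr ⇒ uuuroGrGr   [B -> o]
uuuroGrGr ⇒ uuurouTrGr   [G -> u T]
uuurouTrGr ⇒ uuurouurGr   [T -> u]
uuurouurGr ⇒ uuurouurrBr   [G -> r B]
uuurouurrBr ⇒ uuurouurrBrrr   [B -> B r r]
uuurouurrBrrr ⇒ uuurouurrorrr   [B -> o]

S ⇒ uG ⇒ uuT ⇒ uuGGr ⇒ uuuTGr ⇒ uuuGGrGr ⇒ uuurBGrGr ⇒ uuuroGrGr ⇒ uuurouTrGr ⇒ uuurouurGr ⇒ uuurouurrBr ⇒ uuurouurrBrrr ⇒ uuurouurrorrr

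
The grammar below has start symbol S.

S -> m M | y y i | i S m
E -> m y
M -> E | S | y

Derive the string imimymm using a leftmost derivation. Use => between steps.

S => iSm => imMm => imSm => imiSmm => imimMmm => imimymm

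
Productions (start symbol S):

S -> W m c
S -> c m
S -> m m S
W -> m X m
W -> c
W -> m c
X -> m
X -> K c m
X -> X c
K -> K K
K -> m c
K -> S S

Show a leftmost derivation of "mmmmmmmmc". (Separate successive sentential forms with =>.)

S => mmS   [S -> m m S]
mmS => mmmmS   [S -> m m S]
mmmmS => mmmmWmc   [S -> W m c]
mmmmWmc => mmmmmXmmc   [W -> m X m]
mmmmmXmmc => mmmmmmmmc   [X -> m]

S => mmS => mmmmS => mmmmWmc => mmmmmXmmc => mmmmmmmmc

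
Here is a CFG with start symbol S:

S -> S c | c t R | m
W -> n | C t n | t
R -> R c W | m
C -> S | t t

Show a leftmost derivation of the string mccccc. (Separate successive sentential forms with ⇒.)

S ⇒ Sc   [S -> S c]
Sc ⇒ Scc   [S -> S c]
Scc ⇒ Sccc   [S -> S c]
Sccc ⇒ Scccc   [S -> S c]
Scccc ⇒ Sccccc   [S -> S c]
Sccccc ⇒ mccccc   [S -> m]

S ⇒ Sc ⇒ Scc ⇒ Sccc ⇒ Scccc ⇒ Sccccc ⇒ mccccc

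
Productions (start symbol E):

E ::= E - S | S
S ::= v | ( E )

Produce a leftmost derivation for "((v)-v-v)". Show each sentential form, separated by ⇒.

E ⇒ S ⇒ (E) ⇒ (E-S) ⇒ (E-S-S) ⇒ (S-S-S) ⇒ ((E)-S-S) ⇒ ((S)-S-S) ⇒ ((v)-S-S) ⇒ ((v)-v-S) ⇒ ((v)-v-v)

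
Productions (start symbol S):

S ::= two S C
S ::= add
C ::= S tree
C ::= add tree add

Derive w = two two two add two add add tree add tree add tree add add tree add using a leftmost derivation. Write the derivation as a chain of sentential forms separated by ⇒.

S ⇒ two S C ⇒ two two S C C ⇒ two two two S C C C ⇒ two two two add C C C ⇒ two two two add S tree C C ⇒ two two two add two S C tree C C ⇒ two two two add two add C tree C C ⇒ two two two add two add add tree add tree C C ⇒ two two two add two add add tree add tree add tree add C ⇒ two two two add two add add tree add tree add tree add add tree add

S ⇒ two S C   [S ::= two S C]
two S C ⇒ two two S C C   [S ::= two S C]
two two S C C ⇒ two two two S C C C   [S ::= two S C]
two two two S C C C ⇒ two two two add C C C   [S ::= add]
two two two add C C C ⇒ two two two add S tree C C   [C ::= S tree]
two two two add S tree C C ⇒ two two two add two S C tree C C   [S ::= two S C]
two two two add two S C tree C C ⇒ two two two add two add C tree C C   [S ::= add]
two two two add two add C tree C C ⇒ two two two add two add add tree add tree C C   [C ::= add tree add]
two two two add two add add tree add tree C C ⇒ two two two add two add add tree add tree add tree add C   [C ::= add tree add]
two two two add two add add tree add tree add tree add C ⇒ two two two add two add add tree add tree add tree add add tree add   [C ::= add tree add]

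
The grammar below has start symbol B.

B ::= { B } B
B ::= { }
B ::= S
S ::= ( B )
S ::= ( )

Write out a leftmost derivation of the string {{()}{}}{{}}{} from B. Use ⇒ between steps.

B ⇒ {B}B ⇒ {{B}B}B ⇒ {{S}B}B ⇒ {{()}B}B ⇒ {{()}{}}B ⇒ {{()}{}}{B}B ⇒ {{()}{}}{{}}B ⇒ {{()}{}}{{}}{}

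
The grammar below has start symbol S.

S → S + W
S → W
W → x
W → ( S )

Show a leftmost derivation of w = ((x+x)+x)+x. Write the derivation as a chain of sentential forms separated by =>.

S=>S+W=>W+W=>(S)+W=>(S+W)+W=>(W+W)+W=>((S)+W)+W=>((S+W)+W)+W=>((W+W)+W)+W=>((x+W)+W)+W=>((x+x)+W)+W=>((x+x)+x)+W=>((x+x)+x)+x

S => S+W   [S → S + W]
S+W => W+W   [S → W]
W+W => (S)+W   [W → ( S )]
(S)+W => (S+W)+W   [S → S + W]
(S+W)+W => (W+W)+W   [S → W]
(W+W)+W => ((S)+W)+W   [W → ( S )]
((S)+W)+W => ((S+W)+W)+W   [S → S + W]
((S+W)+W)+W => ((W+W)+W)+W   [S → W]
((W+W)+W)+W => ((x+W)+W)+W   [W → x]
((x+W)+W)+W => ((x+x)+W)+W   [W → x]
((x+x)+W)+W => ((x+x)+x)+W   [W → x]
((x+x)+x)+W => ((x+x)+x)+x   [W → x]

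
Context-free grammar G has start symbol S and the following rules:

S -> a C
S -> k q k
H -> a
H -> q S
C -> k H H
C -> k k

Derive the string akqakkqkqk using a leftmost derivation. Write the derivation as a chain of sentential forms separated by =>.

S => aC   [S -> a C]
aC => akHH   [C -> k H H]
akHH => akqSH   [H -> q S]
akqSH => akqaCH   [S -> a C]
akqaCH => akqakkH   [C -> k k]
akqakkH => akqakkqS   [H -> q S]
akqakkqS => akqakkqkqk   [S -> k q k]

S => aC => akHH => akqSH => akqaCH => akqakkH => akqakkqS => akqakkqkqk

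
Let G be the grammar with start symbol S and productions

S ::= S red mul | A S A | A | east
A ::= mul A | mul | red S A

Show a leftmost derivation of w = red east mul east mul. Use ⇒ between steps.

S ⇒ A S A   [S ::= A S A]
A S A ⇒ red S A S A   [A ::= red S A]
red S A S A ⇒ red east A S A   [S ::= east]
red east A S A ⇒ red east mul S A   [A ::= mul]
red east mul S A ⇒ red east mul east A   [S ::= east]
red east mul east A ⇒ red east mul east mul   [A ::= mul]

S ⇒ A S A ⇒ red S A S A ⇒ red east A S A ⇒ red east mul S A ⇒ red east mul east A ⇒ red east mul east mul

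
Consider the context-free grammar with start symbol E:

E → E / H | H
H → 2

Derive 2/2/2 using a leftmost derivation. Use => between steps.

E=>E/H=>E/H/H=>H/H/H=>2/H/H=>2/2/H=>2/2/2

E => E/H   [E → E / H]
E/H => E/H/H   [E → E / H]
E/H/H => H/H/H   [E → H]
H/H/H => 2/H/H   [H → 2]
2/H/H => 2/2/H   [H → 2]
2/2/H => 2/2/2   [H → 2]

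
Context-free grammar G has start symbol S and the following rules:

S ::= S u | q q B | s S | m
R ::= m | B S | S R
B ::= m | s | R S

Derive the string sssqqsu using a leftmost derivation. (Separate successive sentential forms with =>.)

S => sS   [S ::= s S]
sS => ssS   [S ::= s S]
ssS => sssS   [S ::= s S]
sssS => sssSu   [S ::= S u]
sssSu => sssqqBu   [S ::= q q B]
sssqqBu => sssqqsu   [B ::= s]

S => sS => ssS => sssS => sssSu => sssqqBu => sssqqsu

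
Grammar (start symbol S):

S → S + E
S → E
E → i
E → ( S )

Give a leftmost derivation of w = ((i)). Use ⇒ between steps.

S ⇒ E ⇒ (S) ⇒ (E) ⇒ ((S)) ⇒ ((E)) ⇒ ((i))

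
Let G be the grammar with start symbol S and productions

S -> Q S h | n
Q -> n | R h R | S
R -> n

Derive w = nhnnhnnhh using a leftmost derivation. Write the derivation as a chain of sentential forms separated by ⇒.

S⇒QSh⇒RhRSh⇒nhRSh⇒nhnSh⇒nhnQShh⇒nhnRhRShh⇒nhnnhRShh⇒nhnnhnShh⇒nhnnhnnhh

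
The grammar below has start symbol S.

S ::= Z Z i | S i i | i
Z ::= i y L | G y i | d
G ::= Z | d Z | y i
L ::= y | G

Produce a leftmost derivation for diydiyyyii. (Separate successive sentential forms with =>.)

S=>ZZi=>dZi=>diyLi=>diyGi=>diydZi=>diydGyii=>diydZyii=>diydiyLyii=>diydiyyyii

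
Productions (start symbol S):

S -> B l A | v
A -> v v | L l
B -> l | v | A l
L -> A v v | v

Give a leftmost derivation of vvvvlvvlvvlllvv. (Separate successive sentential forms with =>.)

S=>BlA=>AllA=>LlllA=>AvvlllA=>LlvvlllA=>AvvlvvlllA=>LlvvlvvlllA=>AvvlvvlvvlllA=>vvvvlvvlvvlllA=>vvvvlvvlvvlllvv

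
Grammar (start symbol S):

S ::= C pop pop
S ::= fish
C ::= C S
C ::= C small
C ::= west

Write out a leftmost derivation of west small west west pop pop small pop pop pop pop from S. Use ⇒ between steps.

S ⇒ C pop pop   [S ::= C pop pop]
C pop pop ⇒ C S pop pop   [C ::= C S]
C S pop pop ⇒ C small S pop pop   [C ::= C small]
C small S pop pop ⇒ west small S pop pop   [C ::= west]
west small S pop pop ⇒ west small C pop pop pop pop   [S ::= C pop pop]
west small C pop pop pop pop ⇒ west small C small pop pop pop pop   [C ::= C small]
west small C small pop pop pop pop ⇒ west small C S small pop pop pop pop   [C ::= C S]
west small C S small pop pop pop pop ⇒ west small west S small pop pop pop pop   [C ::= west]
west small west S small pop pop pop pop ⇒ west small west C pop pop small pop pop pop pop   [S ::= C pop pop]
west small west C pop pop small pop pop pop pop ⇒ west small west west pop pop small pop pop pop pop   [C ::= west]

S ⇒ C pop pop ⇒ C S pop pop ⇒ C small S pop pop ⇒ west small S pop pop ⇒ west small C pop pop pop pop ⇒ west small C small pop pop pop pop ⇒ west small C S small pop pop pop pop ⇒ west small west S small pop pop pop pop ⇒ west small west C pop pop small pop pop pop pop ⇒ west small west west pop pop small pop pop pop pop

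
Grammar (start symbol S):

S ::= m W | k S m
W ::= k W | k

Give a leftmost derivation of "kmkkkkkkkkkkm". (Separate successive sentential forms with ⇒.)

S⇒kSm⇒kmWm⇒kmkWm⇒kmkkWm⇒kmkkkWm⇒kmkkkkWm⇒kmkkkkkWm⇒kmkkkkkkWm⇒kmkkkkkkkWm⇒kmkkkkkkkkWm⇒kmkkkkkkkkkWm⇒kmkkkkkkkkkkm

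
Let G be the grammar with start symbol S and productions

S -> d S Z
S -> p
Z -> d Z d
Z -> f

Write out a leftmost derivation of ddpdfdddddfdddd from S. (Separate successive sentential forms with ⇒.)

S⇒dSZ⇒ddSZZ⇒ddpZZ⇒ddpdZdZ⇒ddpdfdZ⇒ddpdfddZd⇒ddpdfdddZdd⇒ddpdfddddZddd⇒ddpdfdddddZdddd⇒ddpdfdddddfdddd

S ⇒ dSZ   [S -> d S Z]
dSZ ⇒ ddSZZ   [S -> d S Z]
ddSZZ ⇒ ddpZZ   [S -> p]
ddpZZ ⇒ ddpdZdZ   [Z -> d Z d]
ddpdZdZ ⇒ ddpdfdZ   [Z -> f]
ddpdfdZ ⇒ ddpdfddZd   [Z -> d Z d]
ddpdfddZd ⇒ ddpdfdddZdd   [Z -> d Z d]
ddpdfdddZdd ⇒ ddpdfddddZddd   [Z -> d Z d]
ddpdfddddZddd ⇒ ddpdfdddddZdddd   [Z -> d Z d]
ddpdfdddddZdddd ⇒ ddpdfdddddfdddd   [Z -> f]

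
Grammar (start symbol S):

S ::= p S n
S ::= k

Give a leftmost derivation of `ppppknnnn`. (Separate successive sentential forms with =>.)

S => pSn => ppSnn => pppSnnn => ppppSnnnn => ppppknnnn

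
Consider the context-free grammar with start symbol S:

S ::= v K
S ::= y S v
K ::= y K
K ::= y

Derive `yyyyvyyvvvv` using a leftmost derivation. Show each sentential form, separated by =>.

S => ySv => yySvv => yyySvvv => yyyySvvvv => yyyyvKvvvv => yyyyvyKvvvv => yyyyvyyvvvv

S => ySv   [S ::= y S v]
ySv => yySvv   [S ::= y S v]
yySvv => yyySvvv   [S ::= y S v]
yyySvvv => yyyySvvvv   [S ::= y S v]
yyyySvvvv => yyyyvKvvvv   [S ::= v K]
yyyyvKvvvv => yyyyvyKvvvv   [K ::= y K]
yyyyvyKvvvv => yyyyvyyvvvv   [K ::= y]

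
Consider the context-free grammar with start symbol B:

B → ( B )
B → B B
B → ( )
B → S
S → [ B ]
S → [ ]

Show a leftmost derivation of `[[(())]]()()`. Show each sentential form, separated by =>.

B => BB   [B → B B]
BB => BBB   [B → B B]
BBB => SBB   [B → S]
SBB => [B]BB   [S → [ B ]]
[B]BB => [S]BB   [B → S]
[S]BB => [[B]]BB   [S → [ B ]]
[[B]]BB => [[(B)]]BB   [B → ( B )]
[[(B)]]BB => [[(())]]BB   [B → ( )]
[[(())]]BB => [[(())]]()B   [B → ( )]
[[(())]]()B => [[(())]]()()   [B → ( )]

B=>BB=>BBB=>SBB=>[B]BB=>[S]BB=>[[B]]BB=>[[(B)]]BB=>[[(())]]BB=>[[(())]]()B=>[[(())]]()()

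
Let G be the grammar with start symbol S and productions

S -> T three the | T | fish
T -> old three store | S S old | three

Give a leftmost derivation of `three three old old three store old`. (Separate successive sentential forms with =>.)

S => T => S S old => T S old => S S old S old => T S old S old => three S old S old => three T old S old => three three old S old => three three old T old => three three old old three store old

S => T   [S -> T]
T => S S old   [T -> S S old]
S S old => T S old   [S -> T]
T S old => S S old S old   [T -> S S old]
S S old S old => T S old S old   [S -> T]
T S old S old => three S old S old   [T -> three]
three S old S old => three T old S old   [S -> T]
three T old S old => three three old S old   [T -> three]
three three old S old => three three old T old   [S -> T]
three three old T old => three three old old three store old   [T -> old three store]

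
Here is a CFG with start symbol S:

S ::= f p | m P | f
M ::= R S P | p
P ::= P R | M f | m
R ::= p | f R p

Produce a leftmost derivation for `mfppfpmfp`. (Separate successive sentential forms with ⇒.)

S ⇒ mP ⇒ mPR ⇒ mMfR ⇒ mRSPfR ⇒ mfRpSPfR ⇒ mfppSPfR ⇒ mfppfpPfR ⇒ mfppfpmfR ⇒ mfppfpmfp

S ⇒ mP   [S ::= m P]
mP ⇒ mPR   [P ::= P R]
mPR ⇒ mMfR   [P ::= M f]
mMfR ⇒ mRSPfR   [M ::= R S P]
mRSPfR ⇒ mfRpSPfR   [R ::= f R p]
mfRpSPfR ⇒ mfppSPfR   [R ::= p]
mfppSPfR ⇒ mfppfpPfR   [S ::= f p]
mfppfpPfR ⇒ mfppfpmfR   [P ::= m]
mfppfpmfR ⇒ mfppfpmfp   [R ::= p]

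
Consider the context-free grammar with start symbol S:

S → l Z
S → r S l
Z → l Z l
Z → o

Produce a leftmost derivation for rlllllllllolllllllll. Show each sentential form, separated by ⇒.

S⇒rSl⇒rlZl⇒rllZll⇒rlllZlll⇒rllllZllll⇒rlllllZlllll⇒rllllllZllllll⇒rlllllllZlllllll⇒rllllllllZllllllll⇒rlllllllllZlllllllll⇒rlllllllllolllllllll

S ⇒ rSl   [S → r S l]
rSl ⇒ rlZl   [S → l Z]
rlZl ⇒ rllZll   [Z → l Z l]
rllZll ⇒ rlllZlll   [Z → l Z l]
rlllZlll ⇒ rllllZllll   [Z → l Z l]
rllllZllll ⇒ rlllllZlllll   [Z → l Z l]
rlllllZlllll ⇒ rllllllZllllll   [Z → l Z l]
rllllllZllllll ⇒ rlllllllZlllllll   [Z → l Z l]
rlllllllZlllllll ⇒ rllllllllZllllllll   [Z → l Z l]
rllllllllZllllllll ⇒ rlllllllllZlllllllll   [Z → l Z l]
rlllllllllZlllllllll ⇒ rlllllllllolllllllll   [Z → o]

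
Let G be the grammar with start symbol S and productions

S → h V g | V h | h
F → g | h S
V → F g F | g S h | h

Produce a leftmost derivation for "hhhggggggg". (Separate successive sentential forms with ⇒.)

S ⇒ hVg   [S → h V g]
hVg ⇒ hFgFg   [V → F g F]
hFgFg ⇒ hhSgFg   [F → h S]
hhSgFg ⇒ hhhVggFg   [S → h V g]
hhhVggFg ⇒ hhhFgFggFg   [V → F g F]
hhhFgFggFg ⇒ hhhggFggFg   [F → g]
hhhggFggFg ⇒ hhhgggggFg   [F → g]
hhhgggggFg ⇒ hhhggggggg   [F → g]

S ⇒ hVg ⇒ hFgFg ⇒ hhSgFg ⇒ hhhVggFg ⇒ hhhFgFggFg ⇒ hhhggFggFg ⇒ hhhgggggFg ⇒ hhhggggggg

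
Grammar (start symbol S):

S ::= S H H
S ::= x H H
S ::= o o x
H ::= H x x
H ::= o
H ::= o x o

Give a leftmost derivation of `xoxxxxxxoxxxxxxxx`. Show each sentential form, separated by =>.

S=>xHH=>xHxxH=>xHxxxxH=>xHxxxxxxH=>xoxxxxxxH=>xoxxxxxxHxx=>xoxxxxxxHxxxx=>xoxxxxxxHxxxxxx=>xoxxxxxxHxxxxxxxx=>xoxxxxxxoxxxxxxxx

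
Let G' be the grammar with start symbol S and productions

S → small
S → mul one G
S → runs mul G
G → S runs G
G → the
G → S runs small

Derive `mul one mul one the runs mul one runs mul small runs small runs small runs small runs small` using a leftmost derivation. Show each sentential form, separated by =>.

S => mul one G   [S → mul one G]
mul one G => mul one S runs G   [G → S runs G]
mul one S runs G => mul one mul one G runs G   [S → mul one G]
mul one mul one G runs G => mul one mul one the runs G   [G → the]
mul one mul one the runs G => mul one mul one the runs S runs G   [G → S runs G]
mul one mul one the runs S runs G => mul one mul one the runs mul one G runs G   [S → mul one G]
mul one mul one the runs mul one G runs G => mul one mul one the runs mul one S runs small runs G   [G → S runs small]
mul one mul one the runs mul one S runs small runs G => mul one mul one the runs mul one runs mul G runs small runs G   [S → runs mul G]
mul one mul one the runs mul one runs mul G runs small runs G => mul one mul one the runs mul one runs mul S runs small runs small runs G   [G → S runs small]
mul one mul one the runs mul one runs mul S runs small runs small runs G => mul one mul one the runs mul one runs mul small runs small runs small runs G   [S → small]
mul one mul one the runs mul one runs mul small runs small runs small runs G => mul one mul one the runs mul one runs mul small runs small runs small runs S runs small   [G → S runs small]
mul one mul one the runs mul one runs mul small runs small runs small runs S runs small => mul one mul one the runs mul one runs mul small runs small runs small runs small runs small   [S → small]

S => mul one G => mul one S runs G => mul one mul one G runs G => mul one mul one the runs G => mul one mul one the runs S runs G => mul one mul one the runs mul one G runs G => mul one mul one the runs mul one S runs small runs G => mul one mul one the runs mul one runs mul G runs small runs G => mul one mul one the runs mul one runs mul S runs small runs small runs G => mul one mul one the runs mul one runs mul small runs small runs small runs G => mul one mul one the runs mul one runs mul small runs small runs small runs S runs small => mul one mul one the runs mul one runs mul small runs small runs small runs small runs small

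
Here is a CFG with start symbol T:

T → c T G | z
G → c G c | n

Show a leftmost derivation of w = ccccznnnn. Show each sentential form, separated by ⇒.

T ⇒ cTG   [T → c T G]
cTG ⇒ ccTGG   [T → c T G]
ccTGG ⇒ cccTGGG   [T → c T G]
cccTGGG ⇒ ccccTGGGG   [T → c T G]
ccccTGGGG ⇒ cccczGGGG   [T → z]
cccczGGGG ⇒ ccccznGGG   [G → n]
ccccznGGG ⇒ ccccznnGG   [G → n]
ccccznnGG ⇒ ccccznnnG   [G → n]
ccccznnnG ⇒ ccccznnnn   [G → n]

T ⇒ cTG ⇒ ccTGG ⇒ cccTGGG ⇒ ccccTGGGG ⇒ cccczGGGG ⇒ ccccznGGG ⇒ ccccznnGG ⇒ ccccznnnG ⇒ ccccznnnn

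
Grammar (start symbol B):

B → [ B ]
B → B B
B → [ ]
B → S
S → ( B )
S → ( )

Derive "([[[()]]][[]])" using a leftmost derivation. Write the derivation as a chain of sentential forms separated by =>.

B => S => (B) => (BB) => ([B]B) => ([[B]]B) => ([[[B]]]B) => ([[[S]]]B) => ([[[()]]]B) => ([[[()]]][B]) => ([[[()]]][[]])

B => S   [B → S]
S => (B)   [S → ( B )]
(B) => (BB)   [B → B B]
(BB) => ([B]B)   [B → [ B ]]
([B]B) => ([[B]]B)   [B → [ B ]]
([[B]]B) => ([[[B]]]B)   [B → [ B ]]
([[[B]]]B) => ([[[S]]]B)   [B → S]
([[[S]]]B) => ([[[()]]]B)   [S → ( )]
([[[()]]]B) => ([[[()]]][B])   [B → [ B ]]
([[[()]]][B]) => ([[[()]]][[]])   [B → [ ]]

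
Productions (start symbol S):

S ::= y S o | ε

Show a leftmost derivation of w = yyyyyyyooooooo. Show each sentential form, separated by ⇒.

S⇒ySo⇒yySoo⇒yyySooo⇒yyyySoooo⇒yyyyySooooo⇒yyyyyySoooooo⇒yyyyyyySooooooo⇒yyyyyyyooooooo

S ⇒ ySo   [S ::= y S o]
ySo ⇒ yySoo   [S ::= y S o]
yySoo ⇒ yyySooo   [S ::= y S o]
yyySooo ⇒ yyyySoooo   [S ::= y S o]
yyyySoooo ⇒ yyyyySooooo   [S ::= y S o]
yyyyySooooo ⇒ yyyyyySoooooo   [S ::= y S o]
yyyyyySoooooo ⇒ yyyyyyySooooooo   [S ::= y S o]
yyyyyyySooooooo ⇒ yyyyyyyooooooo   [S ::= ε]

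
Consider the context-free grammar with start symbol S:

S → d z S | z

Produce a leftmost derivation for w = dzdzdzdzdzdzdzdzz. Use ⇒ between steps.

S ⇒ dzS   [S → d z S]
dzS ⇒ dzdzS   [S → d z S]
dzdzS ⇒ dzdzdzS   [S → d z S]
dzdzdzS ⇒ dzdzdzdzS   [S → d z S]
dzdzdzdzS ⇒ dzdzdzdzdzS   [S → d z S]
dzdzdzdzdzS ⇒ dzdzdzdzdzdzS   [S → d z S]
dzdzdzdzdzdzS ⇒ dzdzdzdzdzdzdzS   [S → d z S]
dzdzdzdzdzdzdzS ⇒ dzdzdzdzdzdzdzdzS   [S → d z S]
dzdzdzdzdzdzdzdzS ⇒ dzdzdzdzdzdzdzdzz   [S → z]

S ⇒ dzS ⇒ dzdzS ⇒ dzdzdzS ⇒ dzdzdzdzS ⇒ dzdzdzdzdzS ⇒ dzdzdzdzdzdzS ⇒ dzdzdzdzdzdzdzS ⇒ dzdzdzdzdzdzdzdzS ⇒ dzdzdzdzdzdzdzdzz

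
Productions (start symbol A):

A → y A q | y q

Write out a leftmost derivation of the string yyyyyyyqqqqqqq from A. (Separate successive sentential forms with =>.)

A => yAq => yyAqq => yyyAqqq => yyyyAqqqq => yyyyyAqqqqq => yyyyyyAqqqqqq => yyyyyyyqqqqqqq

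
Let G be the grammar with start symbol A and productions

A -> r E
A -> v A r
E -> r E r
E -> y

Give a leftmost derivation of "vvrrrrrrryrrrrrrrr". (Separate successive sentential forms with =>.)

A=>vAr=>vvArr=>vvrErr=>vvrrErrr=>vvrrrErrrr=>vvrrrrErrrrr=>vvrrrrrErrrrrr=>vvrrrrrrErrrrrrr=>vvrrrrrrrErrrrrrrr=>vvrrrrrrryrrrrrrrr

A => vAr   [A -> v A r]
vAr => vvArr   [A -> v A r]
vvArr => vvrErr   [A -> r E]
vvrErr => vvrrErrr   [E -> r E r]
vvrrErrr => vvrrrErrrr   [E -> r E r]
vvrrrErrrr => vvrrrrErrrrr   [E -> r E r]
vvrrrrErrrrr => vvrrrrrErrrrrr   [E -> r E r]
vvrrrrrErrrrrr => vvrrrrrrErrrrrrr   [E -> r E r]
vvrrrrrrErrrrrrr => vvrrrrrrrErrrrrrrr   [E -> r E r]
vvrrrrrrrErrrrrrrr => vvrrrrrrryrrrrrrrr   [E -> y]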